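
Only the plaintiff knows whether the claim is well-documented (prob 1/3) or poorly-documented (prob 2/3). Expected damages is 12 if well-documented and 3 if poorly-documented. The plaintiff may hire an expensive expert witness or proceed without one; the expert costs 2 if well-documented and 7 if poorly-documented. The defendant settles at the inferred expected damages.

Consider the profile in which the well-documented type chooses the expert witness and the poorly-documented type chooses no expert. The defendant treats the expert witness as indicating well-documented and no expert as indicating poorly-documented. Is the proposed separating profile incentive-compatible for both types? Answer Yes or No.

Under these beliefs, the expert witness earns settlement 12 and no expert earns settlement 3.
well-documented: the expert witness nets 12 − 2 = 10; no expert nets 3. well-documented prefers the expert witness.
poorly-documented: the expert witness nets 12 − 7 = 5; no expert nets 3. poorly-documented would deviate to the expert witness.
poorly-documented has a profitable deviation, so the profile is not an equilibrium.

No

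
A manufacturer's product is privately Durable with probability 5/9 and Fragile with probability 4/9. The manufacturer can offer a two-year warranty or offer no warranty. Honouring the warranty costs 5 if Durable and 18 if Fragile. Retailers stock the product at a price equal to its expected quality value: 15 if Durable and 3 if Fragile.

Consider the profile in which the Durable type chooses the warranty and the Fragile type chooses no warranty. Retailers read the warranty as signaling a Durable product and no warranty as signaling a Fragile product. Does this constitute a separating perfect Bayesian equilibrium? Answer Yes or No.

Under these beliefs, the warranty earns price 15 and no warranty earns price 3.
Durable: the warranty nets 15 − 5 = 10; no warranty nets 3. Durable prefers the warranty.
Fragile: the warranty nets 15 − 18 = -3; no warranty nets 3. Fragile prefers no warranty.
Neither type deviates, so the separating profile is an equilibrium.

Yes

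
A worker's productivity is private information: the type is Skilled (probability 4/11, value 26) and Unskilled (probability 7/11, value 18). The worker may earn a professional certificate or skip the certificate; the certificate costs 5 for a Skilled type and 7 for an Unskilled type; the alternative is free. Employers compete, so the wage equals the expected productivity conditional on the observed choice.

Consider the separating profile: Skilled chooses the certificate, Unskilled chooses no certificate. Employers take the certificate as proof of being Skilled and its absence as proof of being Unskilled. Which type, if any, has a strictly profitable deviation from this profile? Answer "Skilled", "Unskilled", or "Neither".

Unskilled

The certificate pays 26; no certificate pays 18.
Skilled: assigned the certificate, nets 26 − 5 = 21; deviating to no certificate nets 18.
Unskilled: assigned no certificate, nets 18; deviating to the certificate nets 26 − 7 = 19.
The Unskilled type gains 1 by deviating.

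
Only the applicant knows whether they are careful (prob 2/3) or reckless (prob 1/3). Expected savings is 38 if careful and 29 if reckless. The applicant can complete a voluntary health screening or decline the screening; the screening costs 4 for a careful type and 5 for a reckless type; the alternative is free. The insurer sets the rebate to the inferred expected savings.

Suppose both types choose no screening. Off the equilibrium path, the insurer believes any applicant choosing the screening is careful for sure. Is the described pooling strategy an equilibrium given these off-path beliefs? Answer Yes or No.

On path, the insurer holds the prior and pays 2/3·38 + 1/3·29 = 35. Off path (the screening), believing careful, it pays 38.
careful: no screening nets 35; the screening nets 38 − 4 = 34. careful stays.
reckless: no screening nets 35; the screening nets 38 − 5 = 33. reckless stays.
No type deviates, so pooling is sustained.

Yes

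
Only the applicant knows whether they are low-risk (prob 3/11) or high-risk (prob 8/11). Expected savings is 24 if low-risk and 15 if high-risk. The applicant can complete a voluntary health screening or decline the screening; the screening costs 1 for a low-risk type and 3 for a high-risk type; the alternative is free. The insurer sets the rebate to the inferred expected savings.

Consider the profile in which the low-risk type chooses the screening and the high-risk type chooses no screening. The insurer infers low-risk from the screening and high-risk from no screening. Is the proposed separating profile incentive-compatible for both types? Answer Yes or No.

No

Under these beliefs, the screening earns rebate 24 and no screening earns rebate 15.
low-risk: the screening nets 24 − 1 = 23; no screening nets 15. low-risk prefers the screening.
high-risk: the screening nets 24 − 3 = 21; no screening nets 15. high-risk would deviate to the screening.
high-risk has a profitable deviation, so the profile is not an equilibrium.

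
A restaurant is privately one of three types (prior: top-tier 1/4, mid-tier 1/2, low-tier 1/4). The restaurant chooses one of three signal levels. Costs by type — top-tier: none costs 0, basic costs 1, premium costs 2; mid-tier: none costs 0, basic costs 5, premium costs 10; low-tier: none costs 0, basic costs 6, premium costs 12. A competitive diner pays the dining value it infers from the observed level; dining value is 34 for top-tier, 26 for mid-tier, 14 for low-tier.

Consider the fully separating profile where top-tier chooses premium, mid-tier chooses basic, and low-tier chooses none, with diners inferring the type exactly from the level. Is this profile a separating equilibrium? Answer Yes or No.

Separating price premiums: premium → 34, basic → 26, none → 14.
top-tier (assigned premium): none: 14 − 0 = 14; basic: 26 − 1 = 25; premium: 34 − 2 = 32. top-tier stays.
mid-tier (assigned basic): none: 14 − 0 = 14; basic: 26 − 5 = 21; premium: 34 − 10 = 24. mid-tier prefers premium.
low-tier (assigned none): none: 14 − 0 = 14; basic: 26 − 6 = 20; premium: 34 − 12 = 22. low-tier prefers premium.
At least one type deviates; the separating profile fails.

No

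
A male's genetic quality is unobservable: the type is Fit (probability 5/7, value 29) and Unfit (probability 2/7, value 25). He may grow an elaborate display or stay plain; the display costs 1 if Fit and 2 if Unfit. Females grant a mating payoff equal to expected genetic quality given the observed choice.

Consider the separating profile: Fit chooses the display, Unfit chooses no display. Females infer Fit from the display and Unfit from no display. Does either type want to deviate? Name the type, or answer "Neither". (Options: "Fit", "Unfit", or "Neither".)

The display pays 29; no display pays 25.
Fit: assigned the display, nets 29 − 1 = 28; deviating to no display nets 25.
Unfit: assigned no display, nets 25; deviating to the display nets 29 − 2 = 27.
The Unfit type gains 2 by deviating.

Unfit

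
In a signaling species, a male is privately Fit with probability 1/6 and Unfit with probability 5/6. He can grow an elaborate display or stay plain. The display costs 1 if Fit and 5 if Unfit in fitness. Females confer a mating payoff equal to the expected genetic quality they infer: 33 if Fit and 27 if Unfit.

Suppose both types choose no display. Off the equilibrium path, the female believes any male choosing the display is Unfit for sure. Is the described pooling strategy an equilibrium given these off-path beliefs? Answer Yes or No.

On path, the female holds the prior and pays 1/6·33 + 5/6·27 = 28. Off path (the display), believing Unfit, it pays 27.
Fit: no display nets 28; the display nets 27 − 1 = 26. Fit stays.
Unfit: no display nets 28; the display nets 27 − 5 = 22. Unfit stays.
No type deviates, so pooling is sustained.

Yes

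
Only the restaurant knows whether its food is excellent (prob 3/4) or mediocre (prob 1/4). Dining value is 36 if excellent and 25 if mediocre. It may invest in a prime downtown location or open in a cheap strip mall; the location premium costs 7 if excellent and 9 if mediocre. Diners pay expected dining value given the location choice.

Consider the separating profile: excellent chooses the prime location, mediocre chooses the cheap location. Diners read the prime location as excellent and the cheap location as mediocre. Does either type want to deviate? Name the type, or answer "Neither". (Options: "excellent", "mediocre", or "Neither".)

mediocre

The prime location pays 36; the cheap location pays 25.
excellent: assigned the prime location, nets 36 − 7 = 29; deviating to the cheap location nets 25.
mediocre: assigned the cheap location, nets 25; deviating to the prime location nets 36 − 9 = 27.
The mediocre type gains 2 by deviating.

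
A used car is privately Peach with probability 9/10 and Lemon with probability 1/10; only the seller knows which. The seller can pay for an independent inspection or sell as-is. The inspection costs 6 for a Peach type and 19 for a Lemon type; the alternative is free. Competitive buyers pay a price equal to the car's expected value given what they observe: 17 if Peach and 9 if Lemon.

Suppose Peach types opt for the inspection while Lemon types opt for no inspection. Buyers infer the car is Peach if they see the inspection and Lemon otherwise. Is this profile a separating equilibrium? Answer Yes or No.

Under these beliefs, the inspection earns price 17 and no inspection earns price 9.
Peach: the inspection nets 17 − 6 = 11; no inspection nets 9. Peach prefers the inspection.
Lemon: the inspection nets 17 − 19 = -2; no inspection nets 9. Lemon prefers no inspection.
Neither type deviates, so the separating profile is an equilibrium.

Yes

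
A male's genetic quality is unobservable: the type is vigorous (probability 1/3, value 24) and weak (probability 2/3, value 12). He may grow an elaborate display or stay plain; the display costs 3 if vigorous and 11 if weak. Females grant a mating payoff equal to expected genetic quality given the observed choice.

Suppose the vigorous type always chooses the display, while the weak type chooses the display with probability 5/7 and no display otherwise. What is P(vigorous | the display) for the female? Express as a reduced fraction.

7/17

P(the display) = (1/3)·1 + (2/3)·(5/7) = 17/21.
By Bayes' rule, P(vigorous | the display) = (1/3) / (17/21) = 7/17.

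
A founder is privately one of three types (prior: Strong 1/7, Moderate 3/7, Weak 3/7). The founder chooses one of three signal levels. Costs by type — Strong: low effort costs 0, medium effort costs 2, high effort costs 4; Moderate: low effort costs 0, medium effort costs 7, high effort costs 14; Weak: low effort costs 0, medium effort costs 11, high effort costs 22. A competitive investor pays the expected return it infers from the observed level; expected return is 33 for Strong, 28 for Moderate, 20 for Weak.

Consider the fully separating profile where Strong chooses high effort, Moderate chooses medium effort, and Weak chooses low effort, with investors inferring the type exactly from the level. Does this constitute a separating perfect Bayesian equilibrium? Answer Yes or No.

Yes

Separating valuations: high effort → 33, medium effort → 28, low effort → 20.
Strong (assigned high effort): low effort: 20 − 0 = 20; medium effort: 28 − 2 = 26; high effort: 33 − 4 = 29. Strong stays.
Moderate (assigned medium effort): low effort: 20 − 0 = 20; medium effort: 28 − 7 = 21; high effort: 33 − 14 = 19. Moderate stays.
Weak (assigned low effort): low effort: 20 − 0 = 20; medium effort: 28 − 11 = 17; high effort: 33 − 22 = 11. Weak stays.
Every type prefers its assigned level; separation holds.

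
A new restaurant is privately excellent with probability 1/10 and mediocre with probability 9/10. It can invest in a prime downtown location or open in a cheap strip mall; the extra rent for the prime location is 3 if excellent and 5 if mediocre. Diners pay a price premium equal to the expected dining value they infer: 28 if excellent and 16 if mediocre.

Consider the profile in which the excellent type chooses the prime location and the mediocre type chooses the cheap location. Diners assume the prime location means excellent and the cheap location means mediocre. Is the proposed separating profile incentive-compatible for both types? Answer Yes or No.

Under these beliefs, the prime location earns price premium 28 and the cheap location earns price premium 16.
excellent: the prime location nets 28 − 3 = 25; the cheap location nets 16. excellent prefers the prime location.
mediocre: the prime location nets 28 − 5 = 23; the cheap location nets 16. mediocre would deviate to the prime location.
mediocre has a profitable deviation, so the profile is not an equilibrium.

No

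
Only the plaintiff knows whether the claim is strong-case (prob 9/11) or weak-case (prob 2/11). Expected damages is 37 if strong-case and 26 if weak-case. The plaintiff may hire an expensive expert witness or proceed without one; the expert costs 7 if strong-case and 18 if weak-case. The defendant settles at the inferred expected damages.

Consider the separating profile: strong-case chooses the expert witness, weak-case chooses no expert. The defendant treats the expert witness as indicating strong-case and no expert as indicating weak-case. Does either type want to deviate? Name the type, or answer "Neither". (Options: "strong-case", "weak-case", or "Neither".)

The expert witness pays 37; no expert pays 26.
strong-case: assigned the expert witness, nets 37 − 7 = 30; deviating to no expert nets 26.
weak-case: assigned no expert, nets 26; deviating to the expert witness nets 37 − 18 = 19.
Both types strictly prefer their assigned action; no profitable deviation.

Neither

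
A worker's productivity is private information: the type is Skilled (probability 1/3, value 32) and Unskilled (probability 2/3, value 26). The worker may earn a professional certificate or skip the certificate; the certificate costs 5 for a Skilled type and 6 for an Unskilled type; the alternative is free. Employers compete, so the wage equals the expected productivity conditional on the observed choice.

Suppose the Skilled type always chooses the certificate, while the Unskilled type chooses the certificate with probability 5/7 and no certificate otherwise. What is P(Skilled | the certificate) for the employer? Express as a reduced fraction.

7/17

P(the certificate) = (1/3)·1 + (2/3)·(5/7) = 17/21.
By Bayes' rule, P(Skilled | the certificate) = (1/3) / (17/21) = 7/17.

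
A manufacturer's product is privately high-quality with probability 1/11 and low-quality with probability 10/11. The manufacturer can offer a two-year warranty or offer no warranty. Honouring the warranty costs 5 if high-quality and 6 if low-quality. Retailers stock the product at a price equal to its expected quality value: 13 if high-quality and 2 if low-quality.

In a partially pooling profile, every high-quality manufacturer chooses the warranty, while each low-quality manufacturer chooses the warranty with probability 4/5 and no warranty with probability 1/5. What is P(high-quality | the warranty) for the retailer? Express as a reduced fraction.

1/9

P(the warranty) = (1/11)·1 + (10/11)·(4/5) = 9/11.
By Bayes' rule, P(high-quality | the warranty) = (1/11) / (9/11) = 1/9.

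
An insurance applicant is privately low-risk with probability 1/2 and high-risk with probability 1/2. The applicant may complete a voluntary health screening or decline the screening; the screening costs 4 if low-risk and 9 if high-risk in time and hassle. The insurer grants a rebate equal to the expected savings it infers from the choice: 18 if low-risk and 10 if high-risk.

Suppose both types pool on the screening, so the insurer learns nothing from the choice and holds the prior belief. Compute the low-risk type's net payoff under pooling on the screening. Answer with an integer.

10

Pooled rebate = 1/2·18 + 1/2·10 = 14.
low-risk pays cost 4 for the screening, so net payoff = 14 − 4 = 10.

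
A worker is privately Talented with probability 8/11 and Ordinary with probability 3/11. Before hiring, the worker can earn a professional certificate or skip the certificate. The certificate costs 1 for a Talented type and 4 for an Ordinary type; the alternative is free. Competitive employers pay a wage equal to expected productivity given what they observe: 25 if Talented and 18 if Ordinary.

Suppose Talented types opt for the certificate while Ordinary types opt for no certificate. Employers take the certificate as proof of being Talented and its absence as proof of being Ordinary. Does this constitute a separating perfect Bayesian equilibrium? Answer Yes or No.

No

Under these beliefs, the certificate earns wage 25 and no certificate earns wage 18.
Talented: the certificate nets 25 − 1 = 24; no certificate nets 18. Talented prefers the certificate.
Ordinary: the certificate nets 25 − 4 = 21; no certificate nets 18. Ordinary would deviate to the certificate.
Ordinary has a profitable deviation, so the profile is not an equilibrium.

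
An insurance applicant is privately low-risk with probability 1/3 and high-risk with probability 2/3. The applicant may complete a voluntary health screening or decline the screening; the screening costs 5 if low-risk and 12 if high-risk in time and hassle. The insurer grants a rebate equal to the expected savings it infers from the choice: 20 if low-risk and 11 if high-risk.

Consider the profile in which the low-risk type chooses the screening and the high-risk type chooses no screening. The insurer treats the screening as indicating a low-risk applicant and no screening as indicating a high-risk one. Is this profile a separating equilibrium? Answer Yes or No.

Under these beliefs, the screening earns rebate 20 and no screening earns rebate 11.
low-risk: the screening nets 20 − 5 = 15; no screening nets 11. low-risk prefers the screening.
high-risk: the screening nets 20 − 12 = 8; no screening nets 11. high-risk prefers no screening.
Neither type deviates, so the separating profile is an equilibrium.

Yes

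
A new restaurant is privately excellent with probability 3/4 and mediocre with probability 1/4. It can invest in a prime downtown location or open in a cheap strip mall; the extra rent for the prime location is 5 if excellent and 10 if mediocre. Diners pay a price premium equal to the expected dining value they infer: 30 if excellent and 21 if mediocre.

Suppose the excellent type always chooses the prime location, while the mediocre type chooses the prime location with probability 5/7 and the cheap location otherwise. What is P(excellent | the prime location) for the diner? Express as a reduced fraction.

21/26

P(the prime location) = (3/4)·1 + (1/4)·(5/7) = 13/14.
By Bayes' rule, P(excellent | the prime location) = (3/4) / (13/14) = 21/26.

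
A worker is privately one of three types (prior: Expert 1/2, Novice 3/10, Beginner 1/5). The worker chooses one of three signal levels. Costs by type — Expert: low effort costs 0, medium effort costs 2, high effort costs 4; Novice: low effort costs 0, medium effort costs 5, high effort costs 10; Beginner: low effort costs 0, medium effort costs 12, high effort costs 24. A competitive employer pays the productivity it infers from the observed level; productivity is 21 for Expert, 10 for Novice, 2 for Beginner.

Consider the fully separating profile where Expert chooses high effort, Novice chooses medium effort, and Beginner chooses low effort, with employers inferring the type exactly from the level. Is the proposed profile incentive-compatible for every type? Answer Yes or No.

No

Separating wages: high effort → 21, medium effort → 10, low effort → 2.
Expert (assigned high effort): low effort: 2 − 0 = 2; medium effort: 10 − 2 = 8; high effort: 21 − 4 = 17. Expert stays.
Novice (assigned medium effort): low effort: 2 − 0 = 2; medium effort: 10 − 5 = 5; high effort: 21 − 10 = 11. Novice prefers high effort.
Beginner (assigned low effort): low effort: 2 − 0 = 2; medium effort: 10 − 12 = -2; high effort: 21 − 24 = -3. Beginner stays.
At least one type deviates; the separating profile fails.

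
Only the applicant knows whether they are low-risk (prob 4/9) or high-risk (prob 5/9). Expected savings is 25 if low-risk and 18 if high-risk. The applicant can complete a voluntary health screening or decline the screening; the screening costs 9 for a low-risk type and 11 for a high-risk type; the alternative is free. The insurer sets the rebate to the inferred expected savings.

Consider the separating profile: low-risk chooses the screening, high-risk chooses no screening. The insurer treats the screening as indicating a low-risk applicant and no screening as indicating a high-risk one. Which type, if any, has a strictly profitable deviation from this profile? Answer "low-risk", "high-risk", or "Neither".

low-risk

The screening pays 25; no screening pays 18.
low-risk: assigned the screening, nets 25 − 9 = 16; deviating to no screening nets 18.
high-risk: assigned no screening, nets 18; deviating to the screening nets 25 − 11 = 14.
The low-risk type gains 2 by deviating.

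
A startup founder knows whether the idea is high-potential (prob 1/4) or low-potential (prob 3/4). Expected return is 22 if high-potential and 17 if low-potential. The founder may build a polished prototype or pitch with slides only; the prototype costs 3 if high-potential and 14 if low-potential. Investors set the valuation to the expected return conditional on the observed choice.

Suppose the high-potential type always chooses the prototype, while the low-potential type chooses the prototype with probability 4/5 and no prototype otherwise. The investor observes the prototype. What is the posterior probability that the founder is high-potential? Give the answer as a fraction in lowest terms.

P(the prototype) = (1/4)·1 + (3/4)·(4/5) = 17/20.
By Bayes' rule, P(high-potential | the prototype) = (1/4) / (17/20) = 5/17.

5/17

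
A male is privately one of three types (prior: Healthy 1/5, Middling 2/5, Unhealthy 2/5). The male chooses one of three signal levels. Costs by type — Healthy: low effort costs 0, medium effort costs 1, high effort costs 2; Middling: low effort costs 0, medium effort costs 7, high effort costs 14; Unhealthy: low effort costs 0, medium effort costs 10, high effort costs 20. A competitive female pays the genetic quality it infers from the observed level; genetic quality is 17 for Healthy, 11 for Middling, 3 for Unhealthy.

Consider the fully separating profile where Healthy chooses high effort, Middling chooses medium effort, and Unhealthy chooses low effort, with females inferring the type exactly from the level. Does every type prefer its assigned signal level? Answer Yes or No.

Yes

Separating mating payoffs: high effort → 17, medium effort → 11, low effort → 3.
Healthy (assigned high effort): low effort: 3 − 0 = 3; medium effort: 11 − 1 = 10; high effort: 17 − 2 = 15. Healthy stays.
Middling (assigned medium effort): low effort: 3 − 0 = 3; medium effort: 11 − 7 = 4; high effort: 17 − 14 = 3. Middling stays.
Unhealthy (assigned low effort): low effort: 3 − 0 = 3; medium effort: 11 − 10 = 1; high effort: 17 − 20 = -3. Unhealthy stays.
Every type prefers its assigned level; separation holds.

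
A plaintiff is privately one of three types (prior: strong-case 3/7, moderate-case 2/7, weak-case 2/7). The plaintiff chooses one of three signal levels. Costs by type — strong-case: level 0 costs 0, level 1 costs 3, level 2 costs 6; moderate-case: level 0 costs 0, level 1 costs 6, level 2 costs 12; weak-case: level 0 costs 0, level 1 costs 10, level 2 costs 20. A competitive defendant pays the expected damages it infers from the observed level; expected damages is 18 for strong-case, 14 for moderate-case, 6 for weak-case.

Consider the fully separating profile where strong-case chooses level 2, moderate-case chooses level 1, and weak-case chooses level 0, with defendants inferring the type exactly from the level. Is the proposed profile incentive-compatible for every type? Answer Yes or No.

Yes

Separating settlements: level 2 → 18, level 1 → 14, level 0 → 6.
strong-case (assigned level 2): level 0: 6 − 0 = 6; level 1: 14 − 3 = 11; level 2: 18 − 6 = 12. strong-case stays.
moderate-case (assigned level 1): level 0: 6 − 0 = 6; level 1: 14 − 6 = 8; level 2: 18 − 12 = 6. moderate-case stays.
weak-case (assigned level 0): level 0: 6 − 0 = 6; level 1: 14 − 10 = 4; level 2: 18 − 20 = -2. weak-case stays.
Every type prefers its assigned level; separation holds.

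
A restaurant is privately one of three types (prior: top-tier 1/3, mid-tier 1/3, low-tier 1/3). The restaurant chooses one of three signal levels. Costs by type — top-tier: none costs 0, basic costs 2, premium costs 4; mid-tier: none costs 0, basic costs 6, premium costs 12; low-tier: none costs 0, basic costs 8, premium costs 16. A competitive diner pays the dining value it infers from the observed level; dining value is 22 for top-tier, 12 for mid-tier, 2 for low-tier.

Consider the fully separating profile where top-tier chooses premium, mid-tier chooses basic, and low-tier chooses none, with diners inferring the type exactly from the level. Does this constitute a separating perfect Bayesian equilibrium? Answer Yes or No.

No

Separating price premiums: premium → 22, basic → 12, none → 2.
top-tier (assigned premium): none: 2 − 0 = 2; basic: 12 − 2 = 10; premium: 22 − 4 = 18. top-tier stays.
mid-tier (assigned basic): none: 2 − 0 = 2; basic: 12 − 6 = 6; premium: 22 − 12 = 10. mid-tier prefers premium.
low-tier (assigned none): none: 2 − 0 = 2; basic: 12 − 8 = 4; premium: 22 − 16 = 6. low-tier prefers premium.
At least one type deviates; the separating profile fails.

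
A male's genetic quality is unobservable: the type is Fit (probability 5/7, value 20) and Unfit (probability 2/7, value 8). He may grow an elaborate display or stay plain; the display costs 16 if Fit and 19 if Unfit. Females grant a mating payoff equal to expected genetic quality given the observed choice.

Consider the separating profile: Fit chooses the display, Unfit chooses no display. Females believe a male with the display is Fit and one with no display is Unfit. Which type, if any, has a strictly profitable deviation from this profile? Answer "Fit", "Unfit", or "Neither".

The display pays 20; no display pays 8.
Fit: assigned the display, nets 20 − 16 = 4; deviating to no display nets 8.
Unfit: assigned no display, nets 8; deviating to the display nets 20 − 19 = 1.
The Fit type gains 4 by deviating.

Fit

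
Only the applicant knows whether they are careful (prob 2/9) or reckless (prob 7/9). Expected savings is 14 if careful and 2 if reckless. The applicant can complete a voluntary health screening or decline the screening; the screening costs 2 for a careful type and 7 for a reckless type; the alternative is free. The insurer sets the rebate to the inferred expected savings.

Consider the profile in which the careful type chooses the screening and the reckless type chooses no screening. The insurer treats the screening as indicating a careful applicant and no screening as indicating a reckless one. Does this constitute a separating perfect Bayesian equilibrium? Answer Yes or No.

No

Under these beliefs, the screening earns rebate 14 and no screening earns rebate 2.
careful: the screening nets 14 − 2 = 12; no screening nets 2. careful prefers the screening.
reckless: the screening nets 14 − 7 = 7; no screening nets 2. reckless would deviate to the screening.
reckless has a profitable deviation, so the profile is not an equilibrium.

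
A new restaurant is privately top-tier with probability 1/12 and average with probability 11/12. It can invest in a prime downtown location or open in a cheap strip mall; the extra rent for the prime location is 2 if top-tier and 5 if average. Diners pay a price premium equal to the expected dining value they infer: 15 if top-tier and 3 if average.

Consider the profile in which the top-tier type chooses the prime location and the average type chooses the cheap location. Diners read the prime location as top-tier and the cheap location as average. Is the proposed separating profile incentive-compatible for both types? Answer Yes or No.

No

Under these beliefs, the prime location earns price premium 15 and the cheap location earns price premium 3.
top-tier: the prime location nets 15 − 2 = 13; the cheap location nets 3. top-tier prefers the prime location.
average: the prime location nets 15 − 5 = 10; the cheap location nets 3. average would deviate to the prime location.
average has a profitable deviation, so the profile is not an equilibrium.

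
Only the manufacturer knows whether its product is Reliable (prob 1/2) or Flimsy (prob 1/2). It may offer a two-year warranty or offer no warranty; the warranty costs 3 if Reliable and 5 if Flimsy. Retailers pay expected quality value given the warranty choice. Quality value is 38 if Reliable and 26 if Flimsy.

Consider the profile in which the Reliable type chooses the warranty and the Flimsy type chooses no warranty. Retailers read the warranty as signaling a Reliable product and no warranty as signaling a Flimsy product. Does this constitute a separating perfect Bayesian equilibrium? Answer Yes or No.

No

Under these beliefs, the warranty earns price 38 and no warranty earns price 26.
Reliable: the warranty nets 38 − 3 = 35; no warranty nets 26. Reliable prefers the warranty.
Flimsy: the warranty nets 38 − 5 = 33; no warranty nets 26. Flimsy would deviate to the warranty.
Flimsy has a profitable deviation, so the profile is not an equilibrium.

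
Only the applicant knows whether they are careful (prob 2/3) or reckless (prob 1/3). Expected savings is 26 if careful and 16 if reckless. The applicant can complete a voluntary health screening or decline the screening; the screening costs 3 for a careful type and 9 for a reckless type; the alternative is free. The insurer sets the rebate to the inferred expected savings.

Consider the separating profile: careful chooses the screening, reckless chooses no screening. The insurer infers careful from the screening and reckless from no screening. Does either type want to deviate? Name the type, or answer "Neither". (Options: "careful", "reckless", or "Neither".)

reckless

The screening pays 26; no screening pays 16.
careful: assigned the screening, nets 26 − 3 = 23; deviating to no screening nets 16.
reckless: assigned no screening, nets 16; deviating to the screening nets 26 − 9 = 17.
The reckless type gains 1 by deviating.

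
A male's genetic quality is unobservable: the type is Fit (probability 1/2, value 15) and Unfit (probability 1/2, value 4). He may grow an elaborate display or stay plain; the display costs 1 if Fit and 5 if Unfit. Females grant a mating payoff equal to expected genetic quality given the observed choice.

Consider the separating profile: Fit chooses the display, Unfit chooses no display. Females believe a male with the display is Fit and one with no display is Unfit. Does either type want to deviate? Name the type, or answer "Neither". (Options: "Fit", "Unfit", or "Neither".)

Unfit

The display pays 15; no display pays 4.
Fit: assigned the display, nets 15 − 1 = 14; deviating to no display nets 4.
Unfit: assigned no display, nets 4; deviating to the display nets 15 − 5 = 10.
The Unfit type gains 6 by deviating.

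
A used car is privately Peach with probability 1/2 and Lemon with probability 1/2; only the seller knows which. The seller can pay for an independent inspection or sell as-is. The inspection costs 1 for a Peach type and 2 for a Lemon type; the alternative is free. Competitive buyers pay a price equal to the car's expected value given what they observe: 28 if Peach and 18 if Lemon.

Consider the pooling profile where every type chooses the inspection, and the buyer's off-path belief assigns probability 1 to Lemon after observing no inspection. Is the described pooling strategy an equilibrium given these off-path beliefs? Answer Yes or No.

On path, the buyer holds the prior and pays 1/2·28 + 1/2·18 = 23. Off path (no inspection), believing Lemon, it pays 18.
Peach: the inspection nets 23 − 1 = 22; no inspection nets 18. Peach stays.
Lemon: the inspection nets 23 − 2 = 21; no inspection nets 18. Lemon stays.
No type deviates, so pooling is sustained.

Yes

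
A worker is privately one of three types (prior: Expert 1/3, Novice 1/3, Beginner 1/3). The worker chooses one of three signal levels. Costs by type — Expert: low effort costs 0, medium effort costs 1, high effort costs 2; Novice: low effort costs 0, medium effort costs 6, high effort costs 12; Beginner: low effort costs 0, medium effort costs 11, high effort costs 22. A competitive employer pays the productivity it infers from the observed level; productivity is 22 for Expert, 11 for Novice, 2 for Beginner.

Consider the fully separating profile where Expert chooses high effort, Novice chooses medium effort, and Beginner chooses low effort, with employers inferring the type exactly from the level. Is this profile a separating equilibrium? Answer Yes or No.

No

Separating wages: high effort → 22, medium effort → 11, low effort → 2.
Expert (assigned high effort): low effort: 2 − 0 = 2; medium effort: 11 − 1 = 10; high effort: 22 − 2 = 20. Expert stays.
Novice (assigned medium effort): low effort: 2 − 0 = 2; medium effort: 11 − 6 = 5; high effort: 22 − 12 = 10. Novice prefers high effort.
Beginner (assigned low effort): low effort: 2 − 0 = 2; medium effort: 11 − 11 = 0; high effort: 22 − 22 = 0. Beginner stays.
At least one type deviates; the separating profile fails.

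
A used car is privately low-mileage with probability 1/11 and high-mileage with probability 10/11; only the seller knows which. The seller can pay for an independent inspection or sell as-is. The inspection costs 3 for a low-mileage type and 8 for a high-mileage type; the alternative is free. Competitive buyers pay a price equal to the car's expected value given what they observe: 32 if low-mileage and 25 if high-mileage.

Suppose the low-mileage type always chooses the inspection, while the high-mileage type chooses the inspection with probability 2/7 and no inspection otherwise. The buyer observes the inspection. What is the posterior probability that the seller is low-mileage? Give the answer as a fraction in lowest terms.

P(the inspection) = (1/11)·1 + (10/11)·(2/7) = 27/77.
By Bayes' rule, P(low-mileage | the inspection) = (1/11) / (27/77) = 7/27.

7/27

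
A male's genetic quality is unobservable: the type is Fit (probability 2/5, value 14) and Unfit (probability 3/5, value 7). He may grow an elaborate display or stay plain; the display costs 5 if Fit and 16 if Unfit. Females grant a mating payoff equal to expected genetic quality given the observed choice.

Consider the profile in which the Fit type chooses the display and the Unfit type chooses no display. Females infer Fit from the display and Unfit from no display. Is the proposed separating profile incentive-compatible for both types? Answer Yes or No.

Under these beliefs, the display earns mating payoff 14 and no display earns mating payoff 7.
Fit: the display nets 14 − 5 = 9; no display nets 7. Fit prefers the display.
Unfit: the display nets 14 − 16 = -2; no display nets 7. Unfit prefers no display.
Neither type deviates, so the separating profile is an equilibrium.

Yes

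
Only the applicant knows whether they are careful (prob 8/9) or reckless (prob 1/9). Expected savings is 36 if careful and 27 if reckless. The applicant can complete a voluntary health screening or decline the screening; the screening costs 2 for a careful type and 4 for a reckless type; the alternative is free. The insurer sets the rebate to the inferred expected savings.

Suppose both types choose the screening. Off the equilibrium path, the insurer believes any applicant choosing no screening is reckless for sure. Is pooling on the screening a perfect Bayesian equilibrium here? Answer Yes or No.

Yes

On path, the insurer holds the prior and pays 8/9·36 + 1/9·27 = 35. Off path (no screening), believing reckless, it pays 27.
careful: the screening nets 35 − 2 = 33; no screening nets 27. careful stays.
reckless: the screening nets 35 − 4 = 31; no screening nets 27. reckless stays.
No type deviates, so pooling is sustained.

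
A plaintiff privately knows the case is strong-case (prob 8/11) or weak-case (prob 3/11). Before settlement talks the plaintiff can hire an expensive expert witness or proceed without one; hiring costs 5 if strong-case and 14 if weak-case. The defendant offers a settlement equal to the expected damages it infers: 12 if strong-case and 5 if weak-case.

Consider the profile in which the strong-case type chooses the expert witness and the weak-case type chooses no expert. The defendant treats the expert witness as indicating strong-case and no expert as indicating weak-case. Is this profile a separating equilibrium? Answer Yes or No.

Yes

Under these beliefs, the expert witness earns settlement 12 and no expert earns settlement 5.
strong-case: the expert witness nets 12 − 5 = 7; no expert nets 5. strong-case prefers the expert witness.
weak-case: the expert witness nets 12 − 14 = -2; no expert nets 5. weak-case prefers no expert.
Neither type deviates, so the separating profile is an equilibrium.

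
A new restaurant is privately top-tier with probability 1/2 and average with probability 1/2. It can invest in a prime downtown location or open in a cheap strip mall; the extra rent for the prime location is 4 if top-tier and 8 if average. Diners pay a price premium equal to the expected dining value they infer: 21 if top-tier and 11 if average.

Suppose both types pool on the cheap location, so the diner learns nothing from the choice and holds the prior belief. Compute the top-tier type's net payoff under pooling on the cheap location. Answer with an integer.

16

Pooled price premium = 1/2·21 + 1/2·11 = 16.
top-tier pays no cost for the cheap location, so net payoff = 16.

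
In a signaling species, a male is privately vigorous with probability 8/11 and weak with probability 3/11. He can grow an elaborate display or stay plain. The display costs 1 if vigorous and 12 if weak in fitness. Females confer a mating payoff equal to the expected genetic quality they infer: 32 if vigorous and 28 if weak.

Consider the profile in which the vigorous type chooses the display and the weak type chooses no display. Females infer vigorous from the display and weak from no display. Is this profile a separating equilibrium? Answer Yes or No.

Yes

Under these beliefs, the display earns mating payoff 32 and no display earns mating payoff 28.
vigorous: the display nets 32 − 1 = 31; no display nets 28. vigorous prefers the display.
weak: the display nets 32 − 12 = 20; no display nets 28. weak prefers no display.
Neither type deviates, so the separating profile is an equilibrium.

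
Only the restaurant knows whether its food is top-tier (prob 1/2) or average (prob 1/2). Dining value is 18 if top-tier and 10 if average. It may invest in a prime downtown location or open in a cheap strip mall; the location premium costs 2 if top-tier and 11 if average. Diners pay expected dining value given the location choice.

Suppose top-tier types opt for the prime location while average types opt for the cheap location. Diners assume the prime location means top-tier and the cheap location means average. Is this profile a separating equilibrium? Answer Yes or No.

Under these beliefs, the prime location earns price premium 18 and the cheap location earns price premium 10.
top-tier: the prime location nets 18 − 2 = 16; the cheap location nets 10. top-tier prefers the prime location.
average: the prime location nets 18 − 11 = 7; the cheap location nets 10. average prefers the cheap location.
Neither type deviates, so the separating profile is an equilibrium.

Yes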